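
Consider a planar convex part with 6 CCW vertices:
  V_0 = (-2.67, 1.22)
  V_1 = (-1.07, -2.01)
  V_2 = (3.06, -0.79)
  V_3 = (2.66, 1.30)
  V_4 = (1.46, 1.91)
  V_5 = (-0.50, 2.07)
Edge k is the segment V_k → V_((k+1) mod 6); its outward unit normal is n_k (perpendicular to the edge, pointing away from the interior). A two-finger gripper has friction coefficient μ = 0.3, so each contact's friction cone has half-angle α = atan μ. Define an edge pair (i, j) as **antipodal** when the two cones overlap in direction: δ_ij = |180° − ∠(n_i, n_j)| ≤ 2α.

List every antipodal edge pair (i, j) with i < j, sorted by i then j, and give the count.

α = atan 0.3 = 16.70°;  2α = 33.40°
n_0 = (-0.8961, -0.4439)
n_1 = (+0.2833, -0.9590)
n_2 = (+0.9822, +0.1880)
n_3 = (+0.4531, +0.8914)
n_4 = (+0.0814, +0.9967)
n_5 = (-0.3647, +0.9311)
  (0,1): δ = 99.89°  ·
  (0,2): δ = 15.52°  ✓
  (0,3): δ = 36.70°  ·
  (0,4): δ = 58.98°  ·
  (0,5): δ = 85.04°  ·
  (1,2): δ = 95.62°  ·
  (1,3): δ = 43.40°  ·
  (1,4): δ = 21.12°  ✓
  (1,5): δ = 4.93°  ✓
  (2,3): δ = 127.78°  ·
  (2,4): δ = 105.50°  ·
  (2,5): δ = 79.44°  ·
  (3,4): δ = 157.72°  ·
  (3,5): δ = 131.66°  ·
  (4,5): δ = 153.94°  ·
antipodal pairs: 3

count = 3; pairs: (0,2), (1,4), (1,5)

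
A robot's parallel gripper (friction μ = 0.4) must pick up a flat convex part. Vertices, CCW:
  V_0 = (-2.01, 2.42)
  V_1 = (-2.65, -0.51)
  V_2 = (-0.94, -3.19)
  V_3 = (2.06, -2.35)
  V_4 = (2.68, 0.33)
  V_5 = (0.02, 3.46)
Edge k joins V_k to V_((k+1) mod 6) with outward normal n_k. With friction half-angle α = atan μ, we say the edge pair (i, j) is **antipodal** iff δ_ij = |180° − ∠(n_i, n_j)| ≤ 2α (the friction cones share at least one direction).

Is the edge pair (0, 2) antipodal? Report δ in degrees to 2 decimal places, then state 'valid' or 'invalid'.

δ = 62.04°, invalid

α = atan 0.4 = 21.80°;  2α = 43.60°
edge 0: e_0 = (-0.64, -2.93);  n_0 = (-0.9770, +0.2134)
edge 2: e_2 = (+3.00, +0.84);  n_2 = (+0.2696, -0.9630)
∠(n_0, n_2) = 117.96°
δ = |180° − 117.96°| = 62.04°
62.04° > 2α = 43.60°  →  invalid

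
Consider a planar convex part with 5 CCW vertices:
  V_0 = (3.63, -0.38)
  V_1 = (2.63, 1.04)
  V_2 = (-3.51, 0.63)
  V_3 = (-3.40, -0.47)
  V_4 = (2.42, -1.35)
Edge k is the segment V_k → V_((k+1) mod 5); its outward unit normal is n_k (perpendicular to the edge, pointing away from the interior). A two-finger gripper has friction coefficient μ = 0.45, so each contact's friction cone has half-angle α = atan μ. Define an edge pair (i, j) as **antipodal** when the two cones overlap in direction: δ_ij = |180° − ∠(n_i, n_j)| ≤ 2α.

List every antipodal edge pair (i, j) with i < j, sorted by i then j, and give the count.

count = 4; pairs: (0,2), (0,3), (1,3), (1,4)

α = atan 0.45 = 24.23°;  2α = 48.46°
n_0 = (+0.8176, +0.5758)
n_1 = (-0.0666, +0.9978)
n_2 = (-0.9950, -0.0995)
n_3 = (-0.1495, -0.9888)
n_4 = (+0.6255, -0.7802)
  (0,1): δ = 121.33°  ·
  (0,2): δ = 29.44°  ✓
  (0,3): δ = 46.25°  ✓
  (0,4): δ = 93.56°  ·
  (1,2): δ = 88.11°  ·
  (1,3): δ = 12.42°  ✓
  (1,4): δ = 34.90°  ✓
  (2,3): δ = 104.31°  ·
  (2,4): δ = 56.99°  ·
  (3,4): δ = 132.68°  ·
antipodal pairs: 4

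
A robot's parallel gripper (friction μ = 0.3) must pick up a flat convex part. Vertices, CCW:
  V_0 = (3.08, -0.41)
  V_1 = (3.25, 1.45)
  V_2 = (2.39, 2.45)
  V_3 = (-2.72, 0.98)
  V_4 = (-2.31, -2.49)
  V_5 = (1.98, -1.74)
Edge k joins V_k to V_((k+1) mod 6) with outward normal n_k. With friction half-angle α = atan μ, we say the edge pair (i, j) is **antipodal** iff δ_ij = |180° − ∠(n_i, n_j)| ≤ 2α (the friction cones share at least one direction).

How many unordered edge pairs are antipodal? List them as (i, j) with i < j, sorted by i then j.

count = 2; pairs: (0,3), (2,4)

α = atan 0.3 = 16.70°;  2α = 33.40°
n_0 = (+0.9958, -0.0910)
n_1 = (+0.7582, +0.6520)
n_2 = (-0.2765, +0.9610)
n_3 = (-0.9931, -0.1173)
n_4 = (+0.1722, -0.9851)
n_5 = (+0.7706, -0.6373)
  (0,1): δ = 134.08°  ·
  (0,2): δ = 68.73°  ·
  (0,3): δ = 11.96°  ✓
  (0,4): δ = 105.14°  ·
  (0,5): δ = 145.63°  ·
  (1,2): δ = 114.65°  ·
  (1,3): δ = 33.96°  ·
  (1,4): δ = 59.22°  ·
  (1,5): δ = 99.71°  ·
  (2,3): δ = 99.31°  ·
  (2,4): δ = 6.13°  ✓
  (2,5): δ = 34.36°  ·
  (3,4): δ = 86.82°  ·
  (3,5): δ = 46.33°  ·
  (4,5): δ = 139.51°  ·
antipodal pairs: 2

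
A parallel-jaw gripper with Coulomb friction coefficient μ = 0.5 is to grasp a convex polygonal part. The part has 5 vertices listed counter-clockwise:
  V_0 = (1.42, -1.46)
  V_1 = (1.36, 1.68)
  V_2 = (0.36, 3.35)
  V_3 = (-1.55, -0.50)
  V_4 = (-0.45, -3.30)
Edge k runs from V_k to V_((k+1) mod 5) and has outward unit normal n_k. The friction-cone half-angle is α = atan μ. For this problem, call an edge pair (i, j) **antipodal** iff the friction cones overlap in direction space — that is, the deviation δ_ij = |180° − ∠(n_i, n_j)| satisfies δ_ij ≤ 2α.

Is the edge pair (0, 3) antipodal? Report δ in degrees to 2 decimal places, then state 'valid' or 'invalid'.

δ = 20.35°, valid

α = atan 0.5 = 26.57°;  2α = 53.13°
edge 0: e_0 = (-0.06, +3.14);  n_0 = (+0.9998, +0.0191)
edge 3: e_3 = (+1.10, -2.80);  n_3 = (-0.9308, -0.3657)
∠(n_0, n_3) = 159.65°
δ = |180° − 159.65°| = 20.35°
20.35° ≤ 2α = 53.13°  →  valid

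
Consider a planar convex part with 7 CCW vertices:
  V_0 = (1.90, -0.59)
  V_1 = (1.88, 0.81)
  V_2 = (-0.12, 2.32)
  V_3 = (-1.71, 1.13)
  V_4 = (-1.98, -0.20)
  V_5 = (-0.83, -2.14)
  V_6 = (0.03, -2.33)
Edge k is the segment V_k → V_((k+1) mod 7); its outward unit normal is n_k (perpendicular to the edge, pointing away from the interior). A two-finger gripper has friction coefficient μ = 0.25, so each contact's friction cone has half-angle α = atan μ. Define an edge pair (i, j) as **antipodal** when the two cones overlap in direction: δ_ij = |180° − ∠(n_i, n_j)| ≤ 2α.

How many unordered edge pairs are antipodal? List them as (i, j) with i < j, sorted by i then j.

α = atan 0.25 = 14.04°;  2α = 28.07°
n_0 = (+0.9999, +0.0143)
n_1 = (+0.6026, +0.7981)
n_2 = (-0.5992, +0.8006)
n_3 = (-0.9800, +0.1989)
n_4 = (-0.8602, -0.5099)
n_5 = (-0.2157, -0.9765)
n_6 = (+0.6812, -0.7321)
  (0,1): δ = 127.87°  ·
  (0,2): δ = 54.01°  ·
  (0,3): δ = 12.29°  ✓
  (0,4): δ = 29.84°  ·
  (0,5): δ = 76.72°  ·
  (0,6): δ = 132.12°  ·
  (1,2): δ = 106.13°  ·
  (1,3): δ = 64.42°  ·
  (1,4): δ = 22.29°  ✓
  (1,5): δ = 24.59°  ✓
  (1,6): δ = 79.99°  ·
  (2,3): δ = 138.29°  ·
  (2,4): δ = 96.15°  ·
  (2,5): δ = 49.27°  ·
  (2,6): δ = 6.13°  ✓
  (3,4): δ = 137.87°  ·
  (3,5): δ = 90.98°  ·
  (3,6): δ = 35.59°  ·
  (4,5): δ = 133.12°  ·
  (4,6): δ = 77.72°  ·
  (5,6): δ = 124.60°  ·
antipodal pairs: 4

count = 4; pairs: (0,3), (1,4), (1,5), (2,6)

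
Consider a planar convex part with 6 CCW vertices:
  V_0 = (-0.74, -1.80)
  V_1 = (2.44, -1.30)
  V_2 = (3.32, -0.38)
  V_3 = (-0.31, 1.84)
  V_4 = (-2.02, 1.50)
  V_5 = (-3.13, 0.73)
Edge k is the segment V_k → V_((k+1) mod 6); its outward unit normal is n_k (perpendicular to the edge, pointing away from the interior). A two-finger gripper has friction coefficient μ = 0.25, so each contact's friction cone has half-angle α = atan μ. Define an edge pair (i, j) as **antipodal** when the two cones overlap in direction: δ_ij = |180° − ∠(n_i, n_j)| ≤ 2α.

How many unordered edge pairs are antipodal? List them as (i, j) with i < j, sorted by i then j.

α = atan 0.25 = 14.04°;  2α = 28.07°
n_0 = (+0.1553, -0.9879)
n_1 = (+0.7226, -0.6912)
n_2 = (+0.5217, +0.8531)
n_3 = (-0.1950, +0.9808)
n_4 = (-0.5700, +0.8217)
n_5 = (-0.7269, -0.6867)
  (0,1): δ = 142.66°  ·
  (0,2): δ = 40.38°  ·
  (0,3): δ = 2.31°  ✓
  (0,4): δ = 25.81°  ✓
  (0,5): δ = 124.43°  ·
  (1,2): δ = 77.72°  ·
  (1,3): δ = 35.03°  ·
  (1,4): δ = 11.52°  ✓
  (1,5): δ = 87.10°  ·
  (2,3): δ = 137.31°  ·
  (2,4): δ = 113.80°  ·
  (2,5): δ = 15.18°  ✓
  (3,4): δ = 156.50°  ·
  (3,5): δ = 57.88°  ·
  (4,5): δ = 81.38°  ·
antipodal pairs: 4

count = 4; pairs: (0,3), (0,4), (1,4), (2,5)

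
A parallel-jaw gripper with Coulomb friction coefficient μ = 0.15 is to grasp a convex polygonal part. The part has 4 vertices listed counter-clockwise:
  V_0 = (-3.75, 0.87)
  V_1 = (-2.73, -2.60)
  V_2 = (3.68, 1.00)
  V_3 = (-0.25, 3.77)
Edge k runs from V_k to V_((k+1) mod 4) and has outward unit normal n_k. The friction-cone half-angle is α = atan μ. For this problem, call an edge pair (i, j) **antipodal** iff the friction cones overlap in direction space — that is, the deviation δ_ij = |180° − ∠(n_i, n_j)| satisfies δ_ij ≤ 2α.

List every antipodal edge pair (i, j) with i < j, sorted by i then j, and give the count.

α = atan 0.15 = 8.53°;  2α = 17.06°
n_0 = (-0.9594, -0.2820)
n_1 = (+0.4897, -0.8719)
n_2 = (+0.5761, +0.8174)
n_3 = (-0.6380, +0.7700)
  (0,1): δ = 77.06°  ·
  (0,2): δ = 38.44°  ·
  (0,3): δ = 113.26°  ·
  (1,2): δ = 64.50°  ·
  (1,3): δ = 10.32°  ✓
  (2,3): δ = 105.18°  ·
antipodal pairs: 1

count = 1; pairs: (1,3)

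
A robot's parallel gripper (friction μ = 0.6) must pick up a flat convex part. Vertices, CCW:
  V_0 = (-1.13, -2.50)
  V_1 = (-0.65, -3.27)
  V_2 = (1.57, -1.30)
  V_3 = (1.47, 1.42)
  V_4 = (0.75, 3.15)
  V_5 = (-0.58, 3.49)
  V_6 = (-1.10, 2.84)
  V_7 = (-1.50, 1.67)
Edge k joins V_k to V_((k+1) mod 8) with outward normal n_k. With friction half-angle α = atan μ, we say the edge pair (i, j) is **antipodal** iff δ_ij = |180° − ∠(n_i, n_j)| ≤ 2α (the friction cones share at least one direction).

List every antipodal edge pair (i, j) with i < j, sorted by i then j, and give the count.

count = 13; pairs: (0,2), (0,3), (0,4), (1,4), (1,5), (1,6), (1,7), (2,5), (2,6), (2,7), (3,5), (3,6), (3,7)

α = atan 0.6 = 30.96°;  2α = 61.93°
n_0 = (-0.8486, -0.5290)
n_1 = (+0.6637, -0.7480)
n_2 = (+0.9993, +0.0367)
n_3 = (+0.9232, +0.3842)
n_4 = (+0.2477, +0.9688)
n_5 = (-0.7809, +0.6247)
n_6 = (-0.9462, +0.3235)
n_7 = (-0.9961, -0.0884)
  (0,1): δ = 80.35°  ·
  (0,2): δ = 29.83°  ✓
  (0,3): δ = 9.34°  ✓
  (0,4): δ = 43.72°  ✓
  (0,5): δ = 109.40°  ·
  (0,6): δ = 129.19°  ·
  (0,7): δ = 153.13°  ·
  (1,2): δ = 129.48°  ·
  (1,3): δ = 108.99°  ·
  (1,4): δ = 55.93°  ✓
  (1,5): δ = 9.75°  ✓
  (1,6): δ = 29.54°  ✓
  (1,7): δ = 53.49°  ✓
  (2,3): δ = 159.51°  ·
  (2,4): δ = 106.45°  ·
  (2,5): δ = 40.77°  ✓
  (2,6): δ = 20.98°  ✓
  (2,7): δ = 2.97°  ✓
  (3,4): δ = 126.94°  ·
  (3,5): δ = 61.26°  ✓
  (3,6): δ = 41.47°  ✓
  (3,7): δ = 17.53°  ✓
  (4,5): δ = 114.32°  ·
  (4,6): δ = 94.53°  ·
  (4,7): δ = 70.59°  ·
  (5,6): δ = 160.21°  ·
  (5,7): δ = 136.27°  ·
  (6,7): δ = 156.05°  ·
antipodal pairs: 13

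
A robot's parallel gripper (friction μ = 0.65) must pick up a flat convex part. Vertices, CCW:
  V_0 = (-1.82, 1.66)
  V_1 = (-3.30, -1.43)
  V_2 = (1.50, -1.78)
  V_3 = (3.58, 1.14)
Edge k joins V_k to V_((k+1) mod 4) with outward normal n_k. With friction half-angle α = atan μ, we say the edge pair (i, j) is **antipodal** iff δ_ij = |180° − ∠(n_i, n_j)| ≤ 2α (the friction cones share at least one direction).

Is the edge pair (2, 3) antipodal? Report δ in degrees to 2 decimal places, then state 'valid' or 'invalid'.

α = atan 0.65 = 33.02°;  2α = 66.05°
edge 2: e_2 = (+2.08, +2.92);  n_2 = (+0.8145, -0.5802)
edge 3: e_3 = (-5.40, +0.52);  n_3 = (+0.0959, +0.9954)
∠(n_2, n_3) = 119.96°
δ = |180° − 119.96°| = 60.04°
60.04° ≤ 2α = 66.05°  →  valid

δ = 60.04°, valid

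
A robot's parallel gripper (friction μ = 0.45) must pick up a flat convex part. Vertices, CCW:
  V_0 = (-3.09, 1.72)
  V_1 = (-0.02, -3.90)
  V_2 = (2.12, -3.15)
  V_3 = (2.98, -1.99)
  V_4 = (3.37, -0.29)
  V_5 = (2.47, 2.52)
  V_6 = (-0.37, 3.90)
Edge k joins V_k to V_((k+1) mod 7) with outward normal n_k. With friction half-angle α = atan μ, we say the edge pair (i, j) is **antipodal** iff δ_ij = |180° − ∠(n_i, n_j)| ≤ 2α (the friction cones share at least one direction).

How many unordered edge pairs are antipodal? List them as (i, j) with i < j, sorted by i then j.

α = atan 0.45 = 24.23°;  2α = 48.46°
n_0 = (-0.8776, -0.4794)
n_1 = (+0.3307, -0.9437)
n_2 = (+0.8033, -0.5956)
n_3 = (+0.9747, -0.2236)
n_4 = (+0.9523, +0.3050)
n_5 = (+0.4371, +0.8994)
n_6 = (-0.6254, +0.7803)
  (0,1): δ = 99.33°  ·
  (0,2): δ = 65.20°  ·
  (0,3): δ = 41.57°  ✓
  (0,4): δ = 10.89°  ✓
  (0,5): δ = 35.44°  ✓
  (0,6): δ = 100.06°  ·
  (1,2): δ = 145.87°  ·
  (1,3): δ = 122.23°  ·
  (1,4): δ = 91.55°  ·
  (1,5): δ = 45.23°  ✓
  (1,6): δ = 19.40°  ✓
  (2,3): δ = 156.37°  ·
  (2,4): δ = 125.69°  ·
  (2,5): δ = 79.36°  ·
  (2,6): δ = 14.74°  ✓
  (3,4): δ = 149.32°  ·
  (3,5): δ = 103.00°  ·
  (3,6): δ = 38.37°  ✓
  (4,5): δ = 133.68°  ·
  (4,6): δ = 69.05°  ·
  (5,6): δ = 115.37°  ·
antipodal pairs: 7

count = 7; pairs: (0,3), (0,4), (0,5), (1,5), (1,6), (2,6), (3,6)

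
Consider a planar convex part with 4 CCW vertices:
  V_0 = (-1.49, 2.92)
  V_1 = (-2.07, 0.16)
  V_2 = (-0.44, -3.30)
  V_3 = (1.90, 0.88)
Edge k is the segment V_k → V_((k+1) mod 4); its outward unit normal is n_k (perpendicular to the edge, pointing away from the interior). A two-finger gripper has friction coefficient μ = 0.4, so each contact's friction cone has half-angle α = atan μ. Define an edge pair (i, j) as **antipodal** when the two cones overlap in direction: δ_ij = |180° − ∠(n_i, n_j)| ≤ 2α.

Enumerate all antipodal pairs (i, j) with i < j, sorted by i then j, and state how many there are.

count = 2; pairs: (0,2), (1,3)

α = atan 0.4 = 21.80°;  2α = 43.60°
n_0 = (-0.9786, +0.2057)
n_1 = (-0.9046, -0.4262)
n_2 = (+0.8726, -0.4885)
n_3 = (+0.5156, +0.8568)
  (0,1): δ = 142.91°  ·
  (0,2): δ = 17.37°  ✓
  (0,3): δ = 70.83°  ·
  (1,2): δ = 54.47°  ·
  (1,3): δ = 33.74°  ✓
  (2,3): δ = 91.80°  ·
antipodal pairs: 2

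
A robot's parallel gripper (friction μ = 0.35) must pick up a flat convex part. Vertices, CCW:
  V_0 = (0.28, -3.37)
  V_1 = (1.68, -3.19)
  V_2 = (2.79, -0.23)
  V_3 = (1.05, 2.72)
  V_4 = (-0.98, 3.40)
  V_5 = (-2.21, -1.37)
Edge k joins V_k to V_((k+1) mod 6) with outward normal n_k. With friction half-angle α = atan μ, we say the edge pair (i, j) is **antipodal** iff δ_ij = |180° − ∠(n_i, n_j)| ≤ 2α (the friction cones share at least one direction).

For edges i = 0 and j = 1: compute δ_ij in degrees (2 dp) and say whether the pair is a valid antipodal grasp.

α = atan 0.35 = 19.29°;  2α = 38.58°
edge 0: e_0 = (+1.40, +0.18);  n_0 = (+0.1275, -0.9918)
edge 1: e_1 = (+1.11, +2.96);  n_1 = (+0.9363, -0.3511)
∠(n_0, n_1) = 62.12°
δ = |180° − 62.12°| = 117.88°
117.88° > 2α = 38.58°  →  invalid

δ = 117.88°, invalid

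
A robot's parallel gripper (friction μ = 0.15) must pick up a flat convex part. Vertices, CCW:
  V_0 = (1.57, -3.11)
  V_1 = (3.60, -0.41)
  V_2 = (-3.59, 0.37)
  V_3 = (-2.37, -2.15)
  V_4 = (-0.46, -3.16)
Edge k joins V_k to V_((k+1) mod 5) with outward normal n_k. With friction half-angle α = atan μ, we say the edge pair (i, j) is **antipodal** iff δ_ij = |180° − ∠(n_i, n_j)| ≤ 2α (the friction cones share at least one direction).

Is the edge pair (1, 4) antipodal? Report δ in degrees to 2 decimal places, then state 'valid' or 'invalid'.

δ = 7.60°, valid

α = atan 0.15 = 8.53°;  2α = 17.06°
edge 1: e_1 = (-7.19, +0.78);  n_1 = (+0.1079, +0.9942)
edge 4: e_4 = (+2.03, +0.05);  n_4 = (+0.0246, -0.9997)
∠(n_1, n_4) = 172.40°
δ = |180° − 172.40°| = 7.60°
7.60° ≤ 2α = 17.06°  →  valid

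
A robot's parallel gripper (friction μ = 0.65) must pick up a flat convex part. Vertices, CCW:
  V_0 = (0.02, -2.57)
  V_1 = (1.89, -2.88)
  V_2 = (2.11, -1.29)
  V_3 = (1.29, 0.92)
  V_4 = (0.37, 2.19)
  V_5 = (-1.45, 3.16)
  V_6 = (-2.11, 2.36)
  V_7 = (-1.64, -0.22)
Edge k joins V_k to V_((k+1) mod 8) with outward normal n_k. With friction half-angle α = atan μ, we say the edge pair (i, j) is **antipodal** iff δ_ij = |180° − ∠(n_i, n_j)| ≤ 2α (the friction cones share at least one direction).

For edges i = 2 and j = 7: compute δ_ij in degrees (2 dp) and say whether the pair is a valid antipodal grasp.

α = atan 0.65 = 33.02°;  2α = 66.05°
edge 2: e_2 = (-0.82, +2.21);  n_2 = (+0.9375, +0.3479)
edge 7: e_7 = (+1.66, -2.35);  n_7 = (-0.8168, -0.5770)
∠(n_2, n_7) = 165.12°
δ = |180° − 165.12°| = 14.88°
14.88° ≤ 2α = 66.05°  →  valid

δ = 14.88°, valid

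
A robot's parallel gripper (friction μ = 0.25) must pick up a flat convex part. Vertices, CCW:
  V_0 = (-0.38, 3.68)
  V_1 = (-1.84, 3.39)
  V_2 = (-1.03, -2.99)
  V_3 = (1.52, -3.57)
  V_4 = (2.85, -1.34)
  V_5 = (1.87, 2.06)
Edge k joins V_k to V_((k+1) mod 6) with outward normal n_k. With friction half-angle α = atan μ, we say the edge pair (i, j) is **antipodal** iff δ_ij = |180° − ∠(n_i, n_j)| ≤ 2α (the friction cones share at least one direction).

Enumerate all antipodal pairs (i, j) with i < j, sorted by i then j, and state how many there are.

count = 3; pairs: (0,2), (1,4), (2,5)

α = atan 0.25 = 14.04°;  2α = 28.07°
n_0 = (-0.1948, +0.9808)
n_1 = (-0.9920, -0.1259)
n_2 = (-0.2218, -0.9751)
n_3 = (+0.8588, -0.5122)
n_4 = (+0.9609, +0.2770)
n_5 = (+0.5843, +0.8115)
  (0,1): δ = 94.00°  ·
  (0,2): δ = 24.05°  ✓
  (0,3): δ = 47.95°  ·
  (0,4): δ = 94.84°  ·
  (0,5): δ = 133.01°  ·
  (1,2): δ = 110.05°  ·
  (1,3): δ = 38.05°  ·
  (1,4): δ = 8.84°  ✓
  (1,5): δ = 47.01°  ·
  (2,3): δ = 108.00°  ·
  (2,4): δ = 61.11°  ·
  (2,5): δ = 22.94°  ✓
  (3,4): δ = 133.11°  ·
  (3,5): δ = 94.94°  ·
  (4,5): δ = 141.83°  ·
antipodal pairs: 3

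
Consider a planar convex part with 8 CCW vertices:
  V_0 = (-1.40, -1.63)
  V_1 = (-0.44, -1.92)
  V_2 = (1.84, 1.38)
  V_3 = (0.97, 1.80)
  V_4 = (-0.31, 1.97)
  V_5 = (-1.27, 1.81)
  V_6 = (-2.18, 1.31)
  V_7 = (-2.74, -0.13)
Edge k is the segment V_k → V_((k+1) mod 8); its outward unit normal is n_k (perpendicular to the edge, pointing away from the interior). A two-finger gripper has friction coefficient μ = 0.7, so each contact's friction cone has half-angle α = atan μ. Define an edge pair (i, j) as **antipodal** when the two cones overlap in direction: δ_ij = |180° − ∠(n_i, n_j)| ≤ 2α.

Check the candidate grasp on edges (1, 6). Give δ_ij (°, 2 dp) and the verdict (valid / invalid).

α = atan 0.7 = 34.99°;  2α = 69.98°
edge 1: e_1 = (+2.28, +3.30);  n_1 = (+0.8227, -0.5684)
edge 6: e_6 = (-0.56, -1.44);  n_6 = (-0.9320, +0.3624)
∠(n_1, n_6) = 166.61°
δ = |180° − 166.61°| = 13.39°
13.39° ≤ 2α = 69.98°  →  valid

δ = 13.39°, valid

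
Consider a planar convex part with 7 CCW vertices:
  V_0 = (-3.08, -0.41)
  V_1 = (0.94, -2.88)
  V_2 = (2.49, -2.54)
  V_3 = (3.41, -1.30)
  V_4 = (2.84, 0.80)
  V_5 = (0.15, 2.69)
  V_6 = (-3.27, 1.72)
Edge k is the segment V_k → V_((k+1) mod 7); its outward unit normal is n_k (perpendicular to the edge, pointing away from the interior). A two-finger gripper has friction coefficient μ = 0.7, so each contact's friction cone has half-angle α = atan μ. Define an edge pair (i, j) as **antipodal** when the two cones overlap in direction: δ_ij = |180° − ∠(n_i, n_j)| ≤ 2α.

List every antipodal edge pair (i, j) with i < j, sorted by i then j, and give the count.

α = atan 0.7 = 34.99°;  2α = 69.98°
n_0 = (-0.5235, -0.8520)
n_1 = (+0.2143, -0.9768)
n_2 = (+0.8031, -0.5958)
n_3 = (+0.9651, +0.2620)
n_4 = (+0.5749, +0.8182)
n_5 = (-0.2729, +0.9621)
n_6 = (-0.9960, -0.0888)
  (0,1): δ = 136.06°  ·
  (0,2): δ = 95.01°  ·
  (0,3): δ = 43.25°  ✓
  (0,4): δ = 3.52°  ✓
  (0,5): δ = 47.40°  ✓
  (0,6): δ = 126.67°  ·
  (1,2): δ = 138.95°  ·
  (1,3): δ = 87.19°  ·
  (1,4): δ = 47.46°  ✓
  (1,5): δ = 3.46°  ✓
  (1,6): δ = 82.73°  ·
  (2,3): δ = 128.24°  ·
  (2,4): δ = 88.52°  ·
  (2,5): δ = 37.59°  ✓
  (2,6): δ = 41.67°  ✓
  (3,4): δ = 140.28°  ·
  (3,5): δ = 89.35°  ·
  (3,6): δ = 10.09°  ✓
  (4,5): δ = 129.07°  ·
  (4,6): δ = 49.81°  ✓
  (5,6): δ = 100.74°  ·
antipodal pairs: 9

count = 9; pairs: (0,3), (0,4), (0,5), (1,4), (1,5), (2,5), (2,6), (3,6), (4,6)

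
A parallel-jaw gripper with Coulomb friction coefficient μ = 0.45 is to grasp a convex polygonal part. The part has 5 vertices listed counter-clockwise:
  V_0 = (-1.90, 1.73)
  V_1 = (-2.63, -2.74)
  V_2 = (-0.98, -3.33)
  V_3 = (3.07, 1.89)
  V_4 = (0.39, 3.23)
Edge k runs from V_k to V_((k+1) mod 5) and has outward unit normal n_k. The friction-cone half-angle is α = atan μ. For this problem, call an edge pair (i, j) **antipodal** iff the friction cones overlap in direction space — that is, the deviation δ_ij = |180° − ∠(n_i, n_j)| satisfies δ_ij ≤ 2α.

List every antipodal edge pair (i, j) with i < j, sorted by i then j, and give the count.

count = 3; pairs: (0,2), (1,3), (2,4)

α = atan 0.45 = 24.23°;  2α = 48.46°
n_0 = (-0.9869, +0.1612)
n_1 = (-0.3367, -0.9416)
n_2 = (+0.7901, -0.6130)
n_3 = (+0.4472, +0.8944)
n_4 = (-0.5479, +0.8365)
  (0,1): δ = 100.40°  ·
  (0,2): δ = 28.53°  ✓
  (0,3): δ = 72.71°  ·
  (0,4): δ = 132.50°  ·
  (1,2): δ = 108.13°  ·
  (1,3): δ = 6.89°  ✓
  (1,4): δ = 52.90°  ·
  (2,3): δ = 78.76°  ·
  (2,4): δ = 18.97°  ✓
  (3,4): δ = 120.21°  ·
antipodal pairs: 3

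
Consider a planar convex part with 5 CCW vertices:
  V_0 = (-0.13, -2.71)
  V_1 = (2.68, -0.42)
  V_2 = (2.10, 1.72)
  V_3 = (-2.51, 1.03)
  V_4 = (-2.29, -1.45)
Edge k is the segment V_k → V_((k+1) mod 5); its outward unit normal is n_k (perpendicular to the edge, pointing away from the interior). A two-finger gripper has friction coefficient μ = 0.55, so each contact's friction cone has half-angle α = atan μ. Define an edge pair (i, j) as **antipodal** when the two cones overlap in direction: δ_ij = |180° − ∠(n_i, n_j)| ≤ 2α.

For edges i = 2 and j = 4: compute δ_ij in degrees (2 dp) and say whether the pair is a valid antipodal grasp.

α = atan 0.55 = 28.81°;  2α = 57.62°
edge 2: e_2 = (-4.61, -0.69);  n_2 = (-0.1480, +0.9890)
edge 4: e_4 = (+2.16, -1.26);  n_4 = (-0.5039, -0.8638)
∠(n_2, n_4) = 141.23°
δ = |180° − 141.23°| = 38.77°
38.77° ≤ 2α = 57.62°  →  valid

δ = 38.77°, valid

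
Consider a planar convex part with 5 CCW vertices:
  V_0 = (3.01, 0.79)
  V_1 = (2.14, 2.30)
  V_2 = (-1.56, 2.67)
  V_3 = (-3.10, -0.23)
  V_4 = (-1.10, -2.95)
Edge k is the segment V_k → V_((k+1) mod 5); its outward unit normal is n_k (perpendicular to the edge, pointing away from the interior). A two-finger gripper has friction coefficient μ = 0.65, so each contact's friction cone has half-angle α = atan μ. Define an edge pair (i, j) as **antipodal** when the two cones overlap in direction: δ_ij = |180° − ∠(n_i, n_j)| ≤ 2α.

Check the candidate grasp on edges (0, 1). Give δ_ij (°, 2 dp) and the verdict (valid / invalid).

α = atan 0.65 = 33.02°;  2α = 66.05°
edge 0: e_0 = (-0.87, +1.51);  n_0 = (+0.8665, +0.4992)
edge 1: e_1 = (-3.70, +0.37);  n_1 = (+0.0995, +0.9950)
∠(n_0, n_1) = 54.34°
δ = |180° − 54.34°| = 125.66°
125.66° > 2α = 66.05°  →  invalid

δ = 125.66°, invalid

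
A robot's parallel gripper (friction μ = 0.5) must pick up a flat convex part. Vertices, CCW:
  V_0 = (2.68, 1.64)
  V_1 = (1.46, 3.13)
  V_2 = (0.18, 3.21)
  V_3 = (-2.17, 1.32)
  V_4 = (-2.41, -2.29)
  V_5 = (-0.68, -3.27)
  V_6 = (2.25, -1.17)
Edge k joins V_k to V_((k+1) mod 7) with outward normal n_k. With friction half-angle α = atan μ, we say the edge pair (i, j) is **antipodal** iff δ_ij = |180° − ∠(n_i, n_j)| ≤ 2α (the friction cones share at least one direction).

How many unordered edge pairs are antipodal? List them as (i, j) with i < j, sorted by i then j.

α = atan 0.5 = 26.57°;  2α = 53.13°
n_0 = (+0.7737, +0.6335)
n_1 = (+0.0624, +0.9981)
n_2 = (-0.6267, +0.7792)
n_3 = (-0.9978, +0.0663)
n_4 = (-0.4929, -0.8701)
n_5 = (+0.5825, -0.8128)
n_6 = (+0.9885, -0.1513)
  (0,1): δ = 132.89°  ·
  (0,2): δ = 90.50°  ·
  (0,3): δ = 43.11°  ✓
  (0,4): δ = 21.16°  ✓
  (0,5): δ = 86.32°  ·
  (0,6): δ = 131.99°  ·
  (1,2): δ = 137.62°  ·
  (1,3): δ = 90.23°  ·
  (1,4): δ = 25.95°  ✓
  (1,5): δ = 39.21°  ✓
  (1,6): δ = 84.88°  ·
  (2,3): δ = 132.61°  ·
  (2,4): δ = 68.34°  ·
  (2,5): δ = 3.18°  ✓
  (2,6): δ = 42.49°  ✓
  (3,4): δ = 115.73°  ·
  (3,5): δ = 50.57°  ✓
  (3,6): δ = 4.90°  ✓
  (4,5): δ = 114.84°  ·
  (4,6): δ = 69.17°  ·
  (5,6): δ = 134.33°  ·
antipodal pairs: 8

count = 8; pairs: (0,3), (0,4), (1,4), (1,5), (2,5), (2,6), (3,5), (3,6)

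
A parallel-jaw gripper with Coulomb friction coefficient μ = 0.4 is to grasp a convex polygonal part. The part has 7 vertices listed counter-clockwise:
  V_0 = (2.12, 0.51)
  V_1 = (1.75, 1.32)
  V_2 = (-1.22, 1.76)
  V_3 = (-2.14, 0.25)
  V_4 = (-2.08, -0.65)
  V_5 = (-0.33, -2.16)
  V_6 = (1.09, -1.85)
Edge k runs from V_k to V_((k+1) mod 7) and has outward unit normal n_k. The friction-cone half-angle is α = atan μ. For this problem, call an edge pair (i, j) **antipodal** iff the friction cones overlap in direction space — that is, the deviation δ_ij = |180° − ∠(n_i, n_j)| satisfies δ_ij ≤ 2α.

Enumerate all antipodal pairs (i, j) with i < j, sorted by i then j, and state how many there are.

count = 6; pairs: (0,3), (0,4), (1,4), (1,5), (2,6), (3,6)

α = atan 0.4 = 21.80°;  2α = 43.60°
n_0 = (+0.9096, +0.4155)
n_1 = (+0.1465, +0.9892)
n_2 = (-0.8540, +0.5203)
n_3 = (-0.9978, -0.0665)
n_4 = (-0.6533, -0.7571)
n_5 = (+0.2133, -0.9770)
n_6 = (+0.9165, -0.4000)
  (0,1): δ = 122.98°  ·
  (0,2): δ = 55.90°  ·
  (0,3): δ = 20.74°  ✓
  (0,4): δ = 24.66°  ✓
  (0,5): δ = 77.76°  ·
  (0,6): δ = 131.87°  ·
  (1,2): δ = 112.93°  ·
  (1,3): δ = 77.76°  ·
  (1,4): δ = 32.36°  ✓
  (1,5): δ = 20.74°  ✓
  (1,6): δ = 74.85°  ·
  (2,3): δ = 144.83°  ·
  (2,4): δ = 99.44°  ·
  (2,5): δ = 46.33°  ·
  (2,6): δ = 7.77°  ✓
  (3,4): δ = 134.60°  ·
  (3,5): δ = 81.50°  ·
  (3,6): δ = 27.39°  ✓
  (4,5): δ = 126.90°  ·
  (4,6): δ = 72.79°  ·
  (5,6): δ = 125.89°  ·
antipodal pairs: 6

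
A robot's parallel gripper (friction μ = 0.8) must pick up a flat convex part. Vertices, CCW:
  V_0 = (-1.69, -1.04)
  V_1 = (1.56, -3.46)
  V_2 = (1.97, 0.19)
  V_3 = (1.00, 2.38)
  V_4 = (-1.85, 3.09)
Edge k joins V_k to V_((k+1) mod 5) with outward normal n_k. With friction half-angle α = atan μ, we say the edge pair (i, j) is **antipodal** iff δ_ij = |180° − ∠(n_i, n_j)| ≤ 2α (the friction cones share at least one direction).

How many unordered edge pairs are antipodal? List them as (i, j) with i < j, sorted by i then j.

count = 6; pairs: (0,1), (0,2), (0,3), (1,4), (2,4), (3,4)

α = atan 0.8 = 38.66°;  2α = 77.32°
n_0 = (-0.5972, -0.8021)
n_1 = (+0.9938, -0.1116)
n_2 = (+0.9143, +0.4050)
n_3 = (+0.2417, +0.9703)
n_4 = (-0.9993, -0.0387)
  (0,1): δ = 59.74°  ✓
  (0,2): δ = 29.44°  ✓
  (0,3): δ = 22.68°  ✓
  (0,4): δ = 128.89°  ·
  (1,2): δ = 149.70°  ·
  (1,3): δ = 97.58°  ·
  (1,4): δ = 8.63°  ✓
  (2,3): δ = 127.88°  ·
  (2,4): δ = 21.67°  ✓
  (3,4): δ = 73.79°  ✓
antipodal pairs: 6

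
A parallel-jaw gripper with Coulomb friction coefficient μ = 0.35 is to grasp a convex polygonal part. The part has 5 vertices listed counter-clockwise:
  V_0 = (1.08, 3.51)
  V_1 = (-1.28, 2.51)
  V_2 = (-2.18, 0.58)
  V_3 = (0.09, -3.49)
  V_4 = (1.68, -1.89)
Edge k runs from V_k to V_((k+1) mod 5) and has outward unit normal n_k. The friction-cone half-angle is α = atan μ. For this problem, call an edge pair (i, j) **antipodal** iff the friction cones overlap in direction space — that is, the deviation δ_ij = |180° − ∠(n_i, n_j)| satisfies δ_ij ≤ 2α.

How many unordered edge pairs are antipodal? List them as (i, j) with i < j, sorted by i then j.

count = 4; pairs: (0,3), (1,3), (1,4), (2,4)

α = atan 0.35 = 19.29°;  2α = 38.58°
n_0 = (-0.3901, +0.9208)
n_1 = (-0.9063, +0.4226)
n_2 = (-0.8733, -0.4871)
n_3 = (+0.7093, -0.7049)
n_4 = (+0.9939, +0.1104)
  (0,1): δ = 137.96°  ·
  (0,2): δ = 83.81°  ·
  (0,3): δ = 22.22°  ✓
  (0,4): δ = 73.38°  ·
  (1,2): δ = 125.85°  ·
  (1,3): δ = 19.82°  ✓
  (1,4): δ = 31.34°  ✓
  (2,3): δ = 73.97°  ·
  (2,4): δ = 22.81°  ✓
  (3,4): δ = 128.84°  ·
antipodal pairs: 4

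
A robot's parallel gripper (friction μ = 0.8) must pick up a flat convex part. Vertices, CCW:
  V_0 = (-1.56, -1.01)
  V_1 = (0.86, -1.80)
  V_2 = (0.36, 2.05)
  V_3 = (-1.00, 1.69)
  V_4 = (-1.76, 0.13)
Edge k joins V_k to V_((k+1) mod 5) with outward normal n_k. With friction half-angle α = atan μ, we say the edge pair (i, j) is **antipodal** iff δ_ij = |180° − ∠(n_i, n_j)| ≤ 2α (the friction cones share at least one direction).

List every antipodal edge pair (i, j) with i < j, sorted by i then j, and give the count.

α = atan 0.8 = 38.66°;  2α = 77.32°
n_0 = (-0.3103, -0.9506)
n_1 = (+0.9917, +0.1288)
n_2 = (-0.2559, +0.9667)
n_3 = (-0.8990, +0.4380)
n_4 = (-0.9850, -0.1728)
  (0,1): δ = 64.52°  ✓
  (0,2): δ = 32.91°  ✓
  (0,3): δ = 82.10°  ·
  (0,4): δ = 118.03°  ·
  (1,2): δ = 82.57°  ·
  (1,3): δ = 33.37°  ✓
  (1,4): δ = 2.55°  ✓
  (2,3): δ = 130.80°  ·
  (2,4): δ = 94.88°  ·
  (3,4): δ = 144.07°  ·
antipodal pairs: 4

count = 4; pairs: (0,1), (0,2), (1,3), (1,4)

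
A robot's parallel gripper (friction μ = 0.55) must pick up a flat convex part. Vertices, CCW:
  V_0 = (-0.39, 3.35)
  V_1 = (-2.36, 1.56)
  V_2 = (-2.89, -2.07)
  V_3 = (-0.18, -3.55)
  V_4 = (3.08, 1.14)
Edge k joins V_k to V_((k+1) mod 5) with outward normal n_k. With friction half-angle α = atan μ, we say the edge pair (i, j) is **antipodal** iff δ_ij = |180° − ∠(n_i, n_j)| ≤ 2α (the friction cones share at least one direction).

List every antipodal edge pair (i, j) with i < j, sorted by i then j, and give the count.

α = atan 0.55 = 28.81°;  2α = 57.62°
n_0 = (-0.6725, +0.7401)
n_1 = (-0.9895, +0.1445)
n_2 = (-0.4793, -0.8776)
n_3 = (+0.8211, -0.5708)
n_4 = (+0.5372, +0.8435)
  (0,1): δ = 140.57°  ·
  (0,2): δ = 70.90°  ·
  (0,3): δ = 12.94°  ✓
  (0,4): δ = 105.25°  ·
  (1,2): δ = 110.33°  ·
  (1,3): δ = 26.50°  ✓
  (1,4): δ = 65.81°  ·
  (2,3): δ = 96.16°  ·
  (2,4): δ = 3.85°  ✓
  (3,4): δ = 87.69°  ·
antipodal pairs: 3

count = 3; pairs: (0,3), (1,3), (2,4)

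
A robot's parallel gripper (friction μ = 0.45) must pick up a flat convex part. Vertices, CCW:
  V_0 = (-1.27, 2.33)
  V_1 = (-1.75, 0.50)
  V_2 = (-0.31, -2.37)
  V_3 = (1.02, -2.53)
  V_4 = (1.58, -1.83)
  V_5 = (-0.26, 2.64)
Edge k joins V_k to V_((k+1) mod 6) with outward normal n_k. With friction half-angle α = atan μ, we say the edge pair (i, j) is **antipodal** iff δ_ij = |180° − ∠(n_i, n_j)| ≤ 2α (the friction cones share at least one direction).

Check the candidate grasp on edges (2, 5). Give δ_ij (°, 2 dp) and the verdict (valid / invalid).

δ = 23.92°, valid

α = atan 0.45 = 24.23°;  2α = 48.46°
edge 2: e_2 = (+1.33, -0.16);  n_2 = (-0.1194, -0.9928)
edge 5: e_5 = (-1.01, -0.31);  n_5 = (-0.2934, +0.9560)
∠(n_2, n_5) = 156.08°
δ = |180° − 156.08°| = 23.92°
23.92° ≤ 2α = 48.46°  →  valid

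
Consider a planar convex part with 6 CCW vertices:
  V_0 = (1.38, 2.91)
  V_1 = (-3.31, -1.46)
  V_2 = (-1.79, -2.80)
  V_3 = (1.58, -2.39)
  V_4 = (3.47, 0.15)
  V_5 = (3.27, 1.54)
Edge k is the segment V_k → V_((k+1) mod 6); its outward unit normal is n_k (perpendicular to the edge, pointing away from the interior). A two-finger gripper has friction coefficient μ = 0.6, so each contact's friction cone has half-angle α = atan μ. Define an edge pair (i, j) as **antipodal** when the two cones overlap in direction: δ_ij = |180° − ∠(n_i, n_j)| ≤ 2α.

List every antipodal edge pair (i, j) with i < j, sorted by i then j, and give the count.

count = 6; pairs: (0,2), (0,3), (0,4), (1,4), (1,5), (2,5)

α = atan 0.6 = 30.96°;  2α = 61.93°
n_0 = (-0.6817, +0.7316)
n_1 = (-0.6613, -0.7501)
n_2 = (+0.1208, -0.9927)
n_3 = (+0.8023, -0.5970)
n_4 = (+0.9898, +0.1424)
n_5 = (+0.5869, +0.8097)
  (0,1): δ = 84.38°  ·
  (0,2): δ = 36.04°  ✓
  (0,3): δ = 10.37°  ✓
  (0,4): δ = 55.21°  ✓
  (0,5): δ = 101.09°  ·
  (1,2): δ = 131.66°  ·
  (1,3): δ = 85.25°  ·
  (1,4): δ = 40.41°  ✓
  (1,5): δ = 5.46°  ✓
  (2,3): δ = 133.59°  ·
  (2,4): δ = 88.75°  ·
  (2,5): δ = 42.87°  ✓
  (3,4): δ = 135.16°  ·
  (3,5): δ = 89.28°  ·
  (4,5): δ = 134.12°  ·
antipodal pairs: 6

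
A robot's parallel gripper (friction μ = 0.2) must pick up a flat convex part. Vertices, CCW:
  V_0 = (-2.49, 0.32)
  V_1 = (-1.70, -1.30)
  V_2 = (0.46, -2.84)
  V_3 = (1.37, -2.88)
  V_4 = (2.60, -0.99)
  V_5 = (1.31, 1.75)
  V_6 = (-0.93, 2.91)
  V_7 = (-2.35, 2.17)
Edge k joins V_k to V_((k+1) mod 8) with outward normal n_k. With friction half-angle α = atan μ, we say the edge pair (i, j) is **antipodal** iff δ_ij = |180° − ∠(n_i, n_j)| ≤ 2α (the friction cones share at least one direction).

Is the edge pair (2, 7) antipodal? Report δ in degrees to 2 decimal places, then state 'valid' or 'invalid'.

δ = 88.19°, invalid

α = atan 0.2 = 11.31°;  2α = 22.62°
edge 2: e_2 = (+0.91, -0.04);  n_2 = (-0.0439, -0.9990)
edge 7: e_7 = (-0.14, -1.85);  n_7 = (-0.9971, +0.0755)
∠(n_2, n_7) = 91.81°
δ = |180° − 91.81°| = 88.19°
88.19° > 2α = 22.62°  →  invalid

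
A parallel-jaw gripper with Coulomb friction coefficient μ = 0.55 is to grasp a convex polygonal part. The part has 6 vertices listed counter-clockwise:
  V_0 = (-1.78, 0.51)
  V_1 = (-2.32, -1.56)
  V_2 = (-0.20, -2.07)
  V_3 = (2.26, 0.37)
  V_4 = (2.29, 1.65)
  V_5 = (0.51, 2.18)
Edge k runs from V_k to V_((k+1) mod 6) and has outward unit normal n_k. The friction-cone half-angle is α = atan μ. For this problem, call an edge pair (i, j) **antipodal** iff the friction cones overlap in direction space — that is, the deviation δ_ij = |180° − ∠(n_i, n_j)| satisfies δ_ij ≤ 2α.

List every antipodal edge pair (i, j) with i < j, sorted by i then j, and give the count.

α = atan 0.55 = 28.81°;  2α = 57.62°
n_0 = (-0.9676, +0.2524)
n_1 = (-0.2339, -0.9723)
n_2 = (+0.7042, -0.7100)
n_3 = (+0.9997, -0.0234)
n_4 = (+0.2854, +0.9584)
n_5 = (-0.5892, +0.8080)
  (0,1): δ = 88.91°  ·
  (0,2): δ = 30.61°  ✓
  (0,3): δ = 13.28°  ✓
  (0,4): δ = 88.04°  ·
  (0,5): δ = 140.72°  ·
  (1,2): δ = 121.71°  ·
  (1,3): δ = 77.82°  ·
  (1,4): δ = 3.05°  ✓
  (1,5): δ = 49.63°  ✓
  (2,3): δ = 136.11°  ·
  (2,4): δ = 61.35°  ·
  (2,5): δ = 8.66°  ✓
  (3,4): δ = 105.24°  ·
  (3,5): δ = 52.56°  ✓
  (4,5): δ = 127.32°  ·
antipodal pairs: 6

count = 6; pairs: (0,2), (0,3), (1,4), (1,5), (2,5), (3,5)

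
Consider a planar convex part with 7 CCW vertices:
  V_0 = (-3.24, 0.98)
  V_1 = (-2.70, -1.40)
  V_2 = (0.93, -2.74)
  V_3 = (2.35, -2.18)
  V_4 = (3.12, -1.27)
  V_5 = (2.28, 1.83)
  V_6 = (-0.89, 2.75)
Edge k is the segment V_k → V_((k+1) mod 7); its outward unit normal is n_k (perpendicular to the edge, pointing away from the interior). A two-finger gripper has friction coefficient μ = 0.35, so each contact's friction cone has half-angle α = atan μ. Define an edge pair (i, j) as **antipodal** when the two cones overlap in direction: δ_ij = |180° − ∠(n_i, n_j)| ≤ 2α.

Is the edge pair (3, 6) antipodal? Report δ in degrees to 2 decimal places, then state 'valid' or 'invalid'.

α = atan 0.35 = 19.29°;  2α = 38.58°
edge 3: e_3 = (+0.77, +0.91);  n_3 = (+0.7634, -0.6459)
edge 6: e_6 = (-2.35, -1.77);  n_6 = (-0.6016, +0.7988)
∠(n_3, n_6) = 167.22°
δ = |180° − 167.22°| = 12.78°
12.78° ≤ 2α = 38.58°  →  valid

δ = 12.78°, valid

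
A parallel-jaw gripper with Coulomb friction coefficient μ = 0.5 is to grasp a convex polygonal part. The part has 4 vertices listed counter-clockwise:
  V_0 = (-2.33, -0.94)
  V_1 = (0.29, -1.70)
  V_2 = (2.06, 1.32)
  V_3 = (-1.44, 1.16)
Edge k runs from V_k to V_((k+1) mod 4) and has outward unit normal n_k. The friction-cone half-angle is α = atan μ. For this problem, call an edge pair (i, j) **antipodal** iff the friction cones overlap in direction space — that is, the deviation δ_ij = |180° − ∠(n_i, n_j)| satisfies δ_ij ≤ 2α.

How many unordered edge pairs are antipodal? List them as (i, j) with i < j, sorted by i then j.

count = 2; pairs: (0,2), (1,3)

α = atan 0.5 = 26.57°;  2α = 53.13°
n_0 = (-0.2786, -0.9604)
n_1 = (+0.8627, -0.5056)
n_2 = (-0.0457, +0.9990)
n_3 = (-0.9207, +0.3902)
  (0,1): δ = 104.20°  ·
  (0,2): δ = 18.79°  ✓
  (0,3): δ = 83.21°  ·
  (1,2): δ = 57.01°  ·
  (1,3): δ = 7.41°  ✓
  (2,3): δ = 115.59°  ·
antipodal pairs: 2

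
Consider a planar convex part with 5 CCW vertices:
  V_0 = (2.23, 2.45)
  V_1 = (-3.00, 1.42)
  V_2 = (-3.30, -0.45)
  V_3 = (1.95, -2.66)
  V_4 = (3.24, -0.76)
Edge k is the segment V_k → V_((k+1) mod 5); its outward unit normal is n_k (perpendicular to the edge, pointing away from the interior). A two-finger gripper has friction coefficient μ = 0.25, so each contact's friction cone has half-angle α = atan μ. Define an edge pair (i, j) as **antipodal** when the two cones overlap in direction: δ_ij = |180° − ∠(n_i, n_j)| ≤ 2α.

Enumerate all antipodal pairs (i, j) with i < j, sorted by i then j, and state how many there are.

α = atan 0.25 = 14.04°;  2α = 28.07°
n_0 = (-0.1932, +0.9812)
n_1 = (-0.9874, +0.1584)
n_2 = (-0.3880, -0.9217)
n_3 = (+0.8273, -0.5617)
n_4 = (+0.9539, +0.3001)
  (0,1): δ = 110.26°  ·
  (0,2): δ = 33.97°  ·
  (0,3): δ = 44.68°  ·
  (0,4): δ = 96.32°  ·
  (1,2): δ = 103.71°  ·
  (1,3): δ = 25.06°  ✓
  (1,4): δ = 26.58°  ✓
  (2,3): δ = 101.35°  ·
  (2,4): δ = 49.71°  ·
  (3,4): δ = 128.36°  ·
antipodal pairs: 2

count = 2; pairs: (1,3), (1,4)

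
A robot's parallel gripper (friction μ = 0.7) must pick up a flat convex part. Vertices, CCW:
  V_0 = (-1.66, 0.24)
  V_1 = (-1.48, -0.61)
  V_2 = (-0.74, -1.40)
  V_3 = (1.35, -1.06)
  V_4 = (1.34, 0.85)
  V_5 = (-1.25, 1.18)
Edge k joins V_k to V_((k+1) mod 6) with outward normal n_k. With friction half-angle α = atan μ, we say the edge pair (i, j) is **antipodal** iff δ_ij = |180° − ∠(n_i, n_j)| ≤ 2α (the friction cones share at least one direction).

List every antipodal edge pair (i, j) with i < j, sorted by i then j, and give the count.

count = 6; pairs: (0,3), (1,3), (1,4), (2,4), (2,5), (3,5)

α = atan 0.7 = 34.99°;  2α = 69.98°
n_0 = (-0.9783, -0.2072)
n_1 = (-0.7298, -0.6836)
n_2 = (+0.1606, -0.9870)
n_3 = (+1.0000, +0.0052)
n_4 = (+0.1264, +0.9920)
n_5 = (-0.9166, +0.3998)
  (0,1): δ = 148.83°  ·
  (0,2): δ = 92.72°  ·
  (0,3): δ = 11.66°  ✓
  (0,4): δ = 70.78°  ·
  (0,5): δ = 144.48°  ·
  (1,2): δ = 123.89°  ·
  (1,3): δ = 42.83°  ✓
  (1,4): δ = 39.61°  ✓
  (1,5): δ = 113.31°  ·
  (2,3): δ = 98.94°  ·
  (2,4): δ = 16.50°  ✓
  (2,5): δ = 57.19°  ✓
  (3,4): δ = 97.56°  ·
  (3,5): δ = 23.87°  ✓
  (4,5): δ = 106.30°  ·
antipodal pairs: 6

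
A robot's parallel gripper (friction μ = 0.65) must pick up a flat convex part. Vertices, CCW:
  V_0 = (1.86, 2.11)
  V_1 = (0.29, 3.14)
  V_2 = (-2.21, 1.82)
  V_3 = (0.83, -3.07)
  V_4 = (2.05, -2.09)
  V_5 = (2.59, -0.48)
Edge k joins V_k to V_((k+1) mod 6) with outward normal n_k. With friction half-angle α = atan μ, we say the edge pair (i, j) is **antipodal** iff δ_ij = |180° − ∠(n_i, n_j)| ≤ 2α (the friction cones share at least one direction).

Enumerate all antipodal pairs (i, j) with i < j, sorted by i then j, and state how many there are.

α = atan 0.65 = 33.02°;  2α = 66.05°
n_0 = (+0.5485, +0.8361)
n_1 = (-0.4669, +0.8843)
n_2 = (-0.8493, -0.5280)
n_3 = (+0.6263, -0.7796)
n_4 = (+0.9481, -0.3180)
n_5 = (+0.9625, +0.2713)
  (0,1): δ = 118.90°  ·
  (0,2): δ = 24.86°  ✓
  (0,3): δ = 72.04°  ·
  (0,4): δ = 104.73°  ·
  (0,5): δ = 139.01°  ·
  (1,2): δ = 85.97°  ·
  (1,3): δ = 10.94°  ✓
  (1,4): δ = 43.62°  ✓
  (1,5): δ = 77.91°  ·
  (2,3): δ = 83.09°  ·
  (2,4): δ = 50.41°  ✓
  (2,5): δ = 16.13°  ✓
  (3,4): δ = 147.32°  ·
  (3,5): δ = 113.03°  ·
  (4,5): δ = 145.72°  ·
antipodal pairs: 5

count = 5; pairs: (0,2), (1,3), (1,4), (2,4), (2,5)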